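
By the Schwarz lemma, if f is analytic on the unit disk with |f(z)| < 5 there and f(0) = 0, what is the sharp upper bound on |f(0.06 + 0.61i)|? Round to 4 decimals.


Step 1: g = f/5 maps D -> D with g(0) = 0, so by the Schwarz lemma |g(z)| <= |z|, i.e. |f(z)| <= 5|z|; this is sharp (f(z) = 5z).
Step 2: |z0|^2 = 0.06^2 + 0.61^2 = 0.3757
Step 3: |z0| = sqrt(0.3757) = 0.612944
Step 4: Best bound = 5 * |z0| = 5 * 0.612944 = 3.0647

3.0647


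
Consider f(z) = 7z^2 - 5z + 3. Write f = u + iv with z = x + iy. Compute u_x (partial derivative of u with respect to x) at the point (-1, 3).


Step 1: f(z) = 7(x+iy)^2 - 5(x+iy) + 3
Step 2: u = 7(x^2 - y^2) - 5x + 3
Step 3: u_x = 14x - 5
Step 4: At (-1, 3): u_x = -14 - 5 = -19

-19


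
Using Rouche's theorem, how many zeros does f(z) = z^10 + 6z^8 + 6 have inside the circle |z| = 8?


Step 1: On |z| = 8 the three terms have sizes |z^10| = 8^10 = 1073741824, |6z^8| = 6*8^8 = 100663296, |6| = 6
Step 2: The dominant term is g(z) = z^10; let h(z) = 6z^8 + 6 so f = g + h
Step 3: On |z| = 8: |g| = 1073741824 and |h| <= 100663296 + 6 = 100663302
Step 4: Since 1073741824 > 100663302, |h| < |g| on |z| = 8, so by Rouche f has the same number of zeros as g inside |z| < 8
Step 5: g(z) = z^10 has 10 zeros (all at the origin) inside |z| < 8. Answer = 10

10


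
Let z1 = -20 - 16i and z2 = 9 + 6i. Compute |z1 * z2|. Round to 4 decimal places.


Step 1: |z1| = sqrt((-20)^2 + (-16)^2) = sqrt(656)
Step 2: |z2| = sqrt(9^2 + 6^2) = sqrt(117)
Step 3: |z1*z2| = |z1|*|z2| = sqrt(656) * sqrt(117) = sqrt(656 * 117) = sqrt(76752)
Step 4: = 277.0415

277.0415


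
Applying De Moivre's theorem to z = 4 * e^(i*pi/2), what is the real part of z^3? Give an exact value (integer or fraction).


Step 1: By De Moivre's theorem, z^3 = 4^3 * e^(i*3*pi/2) = 64 * (cos(3*pi/2) + i*sin(3*pi/2))
Step 2: |z|^3 = 4^3 = 64
Step 3: The angle 3*pi/2 already lies in [0, 2*pi)
Step 4: cos(3*pi/2) = 0
Step 5: Re(z^3) = 64 * 0 = 0

0


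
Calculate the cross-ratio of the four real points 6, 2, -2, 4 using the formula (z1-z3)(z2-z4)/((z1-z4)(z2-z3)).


Step 1: (z1-z3)(z2-z4) = 8 * (-2) = -16
Step 2: (z1-z4)(z2-z3) = 2 * 4 = 8
Step 3: Cross-ratio = -16/8 = -2

-2


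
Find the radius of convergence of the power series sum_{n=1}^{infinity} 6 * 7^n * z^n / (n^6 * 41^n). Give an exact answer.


Step 1: General term a_n = 6 * 7^n / (n^6 * 41^n)
Step 2: By the root test, |a_n|^(1/n) = 6^(1/n) * 7 / (n^(6/n) * 41) -> 7/41 as n -> infinity (since 6^(1/n) -> 1 and n^(6/n) -> 1)
Step 3: R = 1/lim|a_n|^(1/n) = 41/7

41/7


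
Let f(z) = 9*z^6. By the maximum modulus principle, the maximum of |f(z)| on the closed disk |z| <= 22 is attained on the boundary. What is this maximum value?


Step 1: On |z| = 22, |f(z)| = 9 * |z|^6 = 9 * 22^6
Step 2: By maximum modulus principle, maximum is on boundary.
Step 3: Maximum = 9 * 113379904 = 1020419136

1020419136


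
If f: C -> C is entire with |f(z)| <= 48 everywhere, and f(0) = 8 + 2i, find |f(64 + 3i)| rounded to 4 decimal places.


Step 1: By Liouville's theorem, a bounded entire function is constant.
Step 2: f(z) = f(0) = 8 + 2i for all z.
Step 3: |f(w)| = |8 + 2i| = sqrt(64 + 4)
Step 4: = 8.2462

8.2462


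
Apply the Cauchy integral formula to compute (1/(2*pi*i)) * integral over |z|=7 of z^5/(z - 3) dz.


Step 1: f(z) = z^5, a = 3 is inside |z| = 7
Step 2: By Cauchy integral formula: (1/(2pi*i)) * integral = f(a)
Step 3: f(3) = 3^5 = 243

243


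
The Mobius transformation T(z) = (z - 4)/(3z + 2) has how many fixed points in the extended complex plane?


Step 1: Fixed points satisfy T(z) = z
Step 2: 3z^2 + z + 4 = 0
Step 3: Discriminant = 1^2 - 4*3*4 = -47
Step 4: Number of fixed points = 2

2


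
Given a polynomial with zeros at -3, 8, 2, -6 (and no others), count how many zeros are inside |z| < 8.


Step 1: Check each root:
  z = -3: |-3| = 3 < 8
  z = 8: |8| = 8 >= 8
  z = 2: |2| = 2 < 8
  z = -6: |-6| = 6 < 8
Step 2: Count = 3

3


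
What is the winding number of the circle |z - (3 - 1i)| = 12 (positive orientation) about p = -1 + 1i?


Step 1: Center c = (3, -1), radius = 12
Step 2: |p - c|^2 = (-4)^2 + 2^2 = 20
Step 3: r^2 = 144
Step 4: |p-c| < r so winding number = 1

1


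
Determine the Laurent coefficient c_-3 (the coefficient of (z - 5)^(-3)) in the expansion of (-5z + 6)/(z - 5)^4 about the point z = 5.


Step 1: Write the numerator in powers of (z - 5): -5z + 6 = -5(z - 5) + (-5*5 + 6) = -5(z - 5) - 19
Step 2: Divide by (z - 5)^4: f(z) = -19(z - 5)^(-4) - 5(z - 5)^(-3)
Step 3: This finite sum is the Laurent series of f about z = 5.
Step 4: Coefficient of (z - 5)^(-3) = coefficient of (z - 5) in the re-centred numerator = -5

-5


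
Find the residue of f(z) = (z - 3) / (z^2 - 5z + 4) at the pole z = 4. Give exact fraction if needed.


Step 1: Q(z) = z^2 - 5z + 4 = (z - 4)(z - 1)
Step 2: Q'(z) = 2z - 5
Step 3: Q'(4) = 3, P(4) = 1
Step 4: Res = P(4)/Q'(4) = 1/3 = 1/3

1/3


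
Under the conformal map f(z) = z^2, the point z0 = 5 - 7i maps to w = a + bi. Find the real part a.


Step 1: z0 = 5 - 7i
Step 2: z0^2 = 5^2 - (-7)^2 - 70i
Step 3: real part = 25 - 49 = -24

-24


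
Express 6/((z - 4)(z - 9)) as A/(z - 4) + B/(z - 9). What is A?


Step 1: Multiply both sides by (z - 4) and set z = 4
Step 2: A = 6 / (4 - 9)
Step 3: A = 6 / (-5)
Step 4: A = -6/5

-6/5


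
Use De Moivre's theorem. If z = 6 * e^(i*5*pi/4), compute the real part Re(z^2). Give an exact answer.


Step 1: By De Moivre's theorem, z^2 = 6^2 * e^(i*2*5*pi/4) = 36 * (cos(5*pi/2) + i*sin(5*pi/2))
Step 2: |z|^2 = 6^2 = 36
Step 3: Reduce the angle mod 2*pi: 5*pi/2 - 2*pi = pi/2
Step 4: cos(pi/2) = 0
Step 5: Re(z^2) = 36 * 0 = 0

0


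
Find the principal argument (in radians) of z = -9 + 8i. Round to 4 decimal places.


Step 1: z = -9 + 8i
Step 2: arg(z) = atan2(8, -9)
Step 3: arg(z) = 2.415

2.415


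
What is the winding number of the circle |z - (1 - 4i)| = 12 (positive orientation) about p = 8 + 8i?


Step 1: Center c = (1, -4), radius = 12
Step 2: |p - c|^2 = 7^2 + 12^2 = 193
Step 3: r^2 = 144
Step 4: |p-c| > r so winding number = 0

0


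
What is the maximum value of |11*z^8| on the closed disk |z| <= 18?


Step 1: On |z| = 18, |f(z)| = 11 * |z|^8 = 11 * 18^8
Step 2: By maximum modulus principle, maximum is on boundary.
Step 3: Maximum = 11 * 11019960576 = 121219566336

121219566336


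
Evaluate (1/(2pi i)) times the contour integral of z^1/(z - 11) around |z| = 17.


Step 1: f(z) = z^1, a = 11 is inside |z| = 17
Step 2: By Cauchy integral formula: (1/(2pi*i)) * integral = f(a)
Step 3: f(11) = 11^1 = 11

11


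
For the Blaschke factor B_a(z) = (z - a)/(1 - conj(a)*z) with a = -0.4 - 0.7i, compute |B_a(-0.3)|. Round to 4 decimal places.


Step 1: Numerator z0 - a = -0.3 - (-0.4 - 0.7i) = 0.1 + 0.7i
Step 2: Denominator 1 - conj(a)*z0 = 1 - (-0.4 + 0.7i)*(-0.3) = 0.88 + 0.21i
Step 3: |z0 - a|^2 = 0.1^2 + 0.7^2 = 0.5; |1 - conj(a)*z0|^2 = 0.88^2 + 0.21^2 = 0.8185
Step 4: |B_a(-0.3)| = sqrt(0.5 / 0.8185) = sqrt(0.610874)
Step 5: = 0.7816

0.7816


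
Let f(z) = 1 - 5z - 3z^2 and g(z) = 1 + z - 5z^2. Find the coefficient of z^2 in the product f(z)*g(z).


Step 1: z^2 term in f*g comes from: (1)*(-5z^2) + (-5z)*(z) + (-3z^2)*(1)
Step 2: = -5 - 5 - 3
Step 3: = -13

-13


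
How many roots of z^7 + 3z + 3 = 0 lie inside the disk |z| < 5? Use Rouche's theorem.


Step 1: On |z| = 5 the three terms have sizes |z^7| = 5^7 = 78125, |3z| = 3*5 = 15, |3| = 3
Step 2: The dominant term is g(z) = z^7; let h(z) = 3z + 3 so f = g + h
Step 3: On |z| = 5: |g| = 78125 and |h| <= 15 + 3 = 18
Step 4: Since 78125 > 18, |h| < |g| on |z| = 5, so by Rouche f has the same number of zeros as g inside |z| < 5
Step 5: g(z) = z^7 has 7 zeros (all at the origin) inside |z| < 5. Answer = 7

7


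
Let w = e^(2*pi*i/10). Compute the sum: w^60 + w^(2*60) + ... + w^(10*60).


Step 1: The sum sum_{j=1}^{n} w^(k*j) equals n if n | k, else 0.
Step 2: Here n = 10, k = 60
Step 3: Does n divide k? 10 | 60 -> True
Step 4: Sum = 10

10


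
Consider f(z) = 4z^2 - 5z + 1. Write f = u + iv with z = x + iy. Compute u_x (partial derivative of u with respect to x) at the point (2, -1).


Step 1: f(z) = 4(x+iy)^2 - 5(x+iy) + 1
Step 2: u = 4(x^2 - y^2) - 5x + 1
Step 3: u_x = 8x - 5
Step 4: At (2, -1): u_x = 16 - 5 = 11

11


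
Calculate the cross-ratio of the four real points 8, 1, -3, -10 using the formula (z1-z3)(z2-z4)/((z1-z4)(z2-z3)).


Step 1: (z1-z3)(z2-z4) = 11 * 11 = 121
Step 2: (z1-z4)(z2-z3) = 18 * 4 = 72
Step 3: Cross-ratio = 121/72 = 121/72

121/72


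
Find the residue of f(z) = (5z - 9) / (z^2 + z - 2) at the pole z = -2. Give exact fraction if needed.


Step 1: Q(z) = z^2 + z - 2 = (z + 2)(z - 1)
Step 2: Q'(z) = 2z + 1
Step 3: Q'(-2) = -3, P(-2) = -19
Step 4: Res = P(-2)/Q'(-2) = -19/(-3) = 19/3

19/3


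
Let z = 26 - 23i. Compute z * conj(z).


Step 1: conj(z) = 26 + 23i
Step 2: z * conj(z) = 26^2 + (-23)^2
Step 3: = 676 + 529 = 1205

1205


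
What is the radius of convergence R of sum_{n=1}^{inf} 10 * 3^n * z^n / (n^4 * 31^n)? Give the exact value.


Step 1: General term a_n = 10 * 3^n / (n^4 * 31^n)
Step 2: By the root test, |a_n|^(1/n) = 10^(1/n) * 3 / (n^(4/n) * 31) -> 3/31 as n -> infinity (since 10^(1/n) -> 1 and n^(4/n) -> 1)
Step 3: R = 1/lim|a_n|^(1/n) = 31/3

31/3


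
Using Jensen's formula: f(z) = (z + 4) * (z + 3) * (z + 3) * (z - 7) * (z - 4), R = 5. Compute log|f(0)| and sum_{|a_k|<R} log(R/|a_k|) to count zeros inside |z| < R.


Jensen's formula: (1/2pi)*integral log|f(Re^it)|dt = log|f(0)| + sum_{|a_k|<R} log(R/|a_k|)
Step 1: f(0) = 4 * 3 * 3 * (-7) * (-4) = 1008
Step 2: log|f(0)| = log|-4| + log|-3| + log|-3| + log|7| + log|4| = 6.9157
Step 3: Zeros inside |z| < 5: -4, -3, -3, 4
Step 4: Jensen sum = log(5/4) + log(5/3) + log(5/3) + log(5/4) = 1.4679
Step 5: n(R) = number of terms in the Jensen sum = count of zeros inside |z| < 5 = 4

4


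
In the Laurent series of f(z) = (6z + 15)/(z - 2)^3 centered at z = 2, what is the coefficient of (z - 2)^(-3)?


Step 1: Write the numerator in powers of (z - 2): 6z + 15 = 6(z - 2) + (6*2 + 15) = 6(z - 2) + 27
Step 2: Divide by (z - 2)^3: f(z) = 27(z - 2)^(-3) + 6(z - 2)^(-2)
Step 3: This finite sum is the Laurent series of f about z = 2.
Step 4: Coefficient of (z - 2)^(-3) = 6*2 + 15 = 27

27


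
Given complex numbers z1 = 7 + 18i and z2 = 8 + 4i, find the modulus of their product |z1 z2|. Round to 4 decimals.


Step 1: |z1| = sqrt(7^2 + 18^2) = sqrt(373)
Step 2: |z2| = sqrt(8^2 + 4^2) = sqrt(80)
Step 3: |z1*z2| = |z1|*|z2| = sqrt(373) * sqrt(80) = sqrt(373 * 80) = sqrt(29840)
Step 4: = 172.7426

172.7426


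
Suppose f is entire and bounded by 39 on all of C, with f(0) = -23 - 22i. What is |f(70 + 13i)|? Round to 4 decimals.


Step 1: By Liouville's theorem, a bounded entire function is constant.
Step 2: f(z) = f(0) = -23 - 22i for all z.
Step 3: |f(w)| = |-23 - 22i| = sqrt(529 + 484)
Step 4: = 31.8277

31.8277


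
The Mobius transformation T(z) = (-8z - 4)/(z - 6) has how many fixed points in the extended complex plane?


Step 1: Fixed points satisfy T(z) = z
Step 2: z^2 + 2z + 4 = 0
Step 3: Discriminant = 2^2 - 4*1*4 = -12
Step 4: Number of fixed points = 2

2


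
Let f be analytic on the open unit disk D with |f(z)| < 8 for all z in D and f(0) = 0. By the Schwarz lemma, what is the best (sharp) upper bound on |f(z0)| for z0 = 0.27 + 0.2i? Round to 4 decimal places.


Step 1: g = f/8 maps D -> D with g(0) = 0, so by the Schwarz lemma |g(z)| <= |z|, i.e. |f(z)| <= 8|z|; this is sharp (f(z) = 8z).
Step 2: |z0|^2 = 0.27^2 + 0.2^2 = 0.1129
Step 3: |z0| = sqrt(0.1129) = 0.336006
Step 4: Best bound = 8 * |z0| = 8 * 0.336006 = 2.688

2.688


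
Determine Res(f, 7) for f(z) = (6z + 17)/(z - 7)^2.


Step 1: Pole of order 2 at z = 7
Step 2: Res = lim d/dz [(z - 7)^2 * f(z)] as z -> 7
Step 3: (z - 7)^2 * f(z) = 6z + 17
Step 4: d/dz[6z + 17] = 6

6


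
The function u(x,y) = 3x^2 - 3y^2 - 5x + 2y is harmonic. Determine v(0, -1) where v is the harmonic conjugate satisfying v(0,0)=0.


Step 1: v_x = -u_y = 6y - 2
Step 2: v_y = u_x = 6x - 5
Step 3: v = 6xy - 2x - 5y + C
Step 4: v(0,0) = 0 => C = 0
Step 5: v(0, -1) = 5

5


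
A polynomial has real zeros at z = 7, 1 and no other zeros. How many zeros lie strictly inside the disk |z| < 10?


Step 1: Check each root:
  z = 7: |7| = 7 < 10
  z = 1: |1| = 1 < 10
Step 2: Count = 2

2


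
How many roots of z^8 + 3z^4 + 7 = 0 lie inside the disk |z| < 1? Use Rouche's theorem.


Step 1: On |z| = 1 the three terms have sizes |z^8| = 1^8 = 1, |3z^4| = 3*1^4 = 3, |7| = 7
Step 2: The dominant term is g(z) = 7; let h(z) = z^8 + 3z^4 so f = g + h
Step 3: On |z| = 1: |g| = 7 and |h| <= 1 + 3 = 4
Step 4: Since 7 > 4, |h| < |g| on |z| = 1, so by Rouche f has the same number of zeros as g inside |z| < 1
Step 5: g(z) = 7 is a nonzero constant with no zeros inside |z| < 1. Answer = 0

0


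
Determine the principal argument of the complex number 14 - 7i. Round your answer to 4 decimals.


Step 1: z = 14 - 7i
Step 2: arg(z) = atan2(-7, 14)
Step 3: arg(z) = -0.4636

-0.4636


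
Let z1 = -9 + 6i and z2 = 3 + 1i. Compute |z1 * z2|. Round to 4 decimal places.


Step 1: |z1| = sqrt((-9)^2 + 6^2) = sqrt(117)
Step 2: |z2| = sqrt(3^2 + 1^2) = sqrt(10)
Step 3: |z1*z2| = |z1|*|z2| = sqrt(117) * sqrt(10) = sqrt(117 * 10) = sqrt(1170)
Step 4: = 34.2053

34.2053


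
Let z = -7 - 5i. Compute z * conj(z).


Step 1: conj(z) = -7 + 5i
Step 2: z * conj(z) = (-7)^2 + (-5)^2
Step 3: = 49 + 25 = 74

74


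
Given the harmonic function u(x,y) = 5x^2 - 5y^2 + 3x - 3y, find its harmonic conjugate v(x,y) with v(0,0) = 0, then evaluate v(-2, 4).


Step 1: v_x = -u_y = 10y + 3
Step 2: v_y = u_x = 10x + 3
Step 3: v = 10xy + 3x + 3y + C
Step 4: v(0,0) = 0 => C = 0
Step 5: v(-2, 4) = -74

-74


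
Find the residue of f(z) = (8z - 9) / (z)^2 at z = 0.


Step 1: Pole of order 2 at z = 0
Step 2: Res = lim d/dz [(z)^2 * f(z)] as z -> 0
Step 3: (z)^2 * f(z) = 8z - 9
Step 4: d/dz[8z - 9] = 8

8


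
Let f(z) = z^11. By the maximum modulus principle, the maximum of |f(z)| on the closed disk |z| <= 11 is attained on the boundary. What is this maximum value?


Step 1: On |z| = 11, |f(z)| = |z|^11 = 11^11
Step 2: By maximum modulus principle, maximum is on boundary.
Step 3: Maximum = 285311670611 = 285311670611

285311670611


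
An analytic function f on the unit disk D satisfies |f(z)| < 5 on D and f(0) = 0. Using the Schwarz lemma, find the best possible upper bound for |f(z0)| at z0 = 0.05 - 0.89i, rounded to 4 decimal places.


Step 1: g = f/5 maps D -> D with g(0) = 0, so by the Schwarz lemma |g(z)| <= |z|, i.e. |f(z)| <= 5|z|; this is sharp (f(z) = 5z).
Step 2: |z0|^2 = 0.05^2 + (-0.89)^2 = 0.7946
Step 3: |z0| = sqrt(0.7946) = 0.891403
Step 4: Best bound = 5 * |z0| = 5 * 0.891403 = 4.457

4.457


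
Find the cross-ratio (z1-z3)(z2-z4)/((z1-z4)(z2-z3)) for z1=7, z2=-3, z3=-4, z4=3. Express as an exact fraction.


Step 1: (z1-z3)(z2-z4) = 11 * (-6) = -66
Step 2: (z1-z4)(z2-z3) = 4 * 1 = 4
Step 3: Cross-ratio = -66/4 = -33/2

-33/2


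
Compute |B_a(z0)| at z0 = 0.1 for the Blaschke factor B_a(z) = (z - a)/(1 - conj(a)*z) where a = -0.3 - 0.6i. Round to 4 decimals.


Step 1: Numerator z0 - a = 0.1 - (-0.3 - 0.6i) = 0.4 + 0.6i
Step 2: Denominator 1 - conj(a)*z0 = 1 - (-0.3 + 0.6i)*0.1 = 1.03 - 0.06i
Step 3: |z0 - a|^2 = 0.4^2 + 0.6^2 = 0.52; |1 - conj(a)*z0|^2 = 1.03^2 + (-0.06)^2 = 1.0645
Step 4: |B_a(0.1)| = sqrt(0.52 / 1.0645) = sqrt(0.488492)
Step 5: = 0.6989

0.6989


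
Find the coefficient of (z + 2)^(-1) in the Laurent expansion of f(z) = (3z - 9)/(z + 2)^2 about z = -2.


Step 1: Write the numerator in powers of (z + 2): 3z - 9 = 3(z + 2) + (3*(-2) - 9) = 3(z + 2) - 15
Step 2: Divide by (z + 2)^2: f(z) = -15(z + 2)^(-2) + 3(z + 2)^(-1)
Step 3: This finite sum is the Laurent series of f about z = -2.
Step 4: Coefficient of (z + 2)^(-1) = coefficient of (z + 2) in the re-centred numerator = 3

3


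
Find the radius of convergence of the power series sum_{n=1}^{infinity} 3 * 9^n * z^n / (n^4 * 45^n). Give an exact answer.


Step 1: General term a_n = 3 * 9^n / (n^4 * 45^n)
Step 2: By the root test, |a_n|^(1/n) = 3^(1/n) * 9 / (n^(4/n) * 45) -> 9/45 as n -> infinity (since 3^(1/n) -> 1 and n^(4/n) -> 1)
Step 3: R = 1/lim|a_n|^(1/n) = 45/9 = 5

5


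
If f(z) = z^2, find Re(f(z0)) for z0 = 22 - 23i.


Step 1: z0 = 22 - 23i
Step 2: z0^2 = 22^2 - (-23)^2 - 1012i
Step 3: real part = 484 - 529 = -45

-45


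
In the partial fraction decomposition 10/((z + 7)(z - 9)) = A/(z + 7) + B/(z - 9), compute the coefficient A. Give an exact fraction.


Step 1: Multiply both sides by (z + 7) and set z = -7
Step 2: A = 10 / (-7 - 9)
Step 3: A = 10 / (-16)
Step 4: A = -5/8

-5/8


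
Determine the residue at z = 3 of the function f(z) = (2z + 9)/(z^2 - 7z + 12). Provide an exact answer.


Step 1: Q(z) = z^2 - 7z + 12 = (z - 3)(z - 4)
Step 2: Q'(z) = 2z - 7
Step 3: Q'(3) = -1, P(3) = 15
Step 4: Res = P(3)/Q'(3) = 15/(-1) = -15

-15


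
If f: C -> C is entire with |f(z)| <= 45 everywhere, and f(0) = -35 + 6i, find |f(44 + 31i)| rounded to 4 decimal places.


Step 1: By Liouville's theorem, a bounded entire function is constant.
Step 2: f(z) = f(0) = -35 + 6i for all z.
Step 3: |f(w)| = |-35 + 6i| = sqrt(1225 + 36)
Step 4: = 35.5106

35.5106


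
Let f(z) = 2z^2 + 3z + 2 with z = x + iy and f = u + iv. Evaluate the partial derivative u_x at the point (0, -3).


Step 1: f(z) = 2(x+iy)^2 + 3(x+iy) + 2
Step 2: u = 2(x^2 - y^2) + 3x + 2
Step 3: u_x = 4x + 3
Step 4: At (0, -3): u_x = 0 + 3 = 3

3


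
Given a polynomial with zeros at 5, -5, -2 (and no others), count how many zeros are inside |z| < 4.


Step 1: Check each root:
  z = 5: |5| = 5 >= 4
  z = -5: |-5| = 5 >= 4
  z = -2: |-2| = 2 < 4
Step 2: Count = 1

1


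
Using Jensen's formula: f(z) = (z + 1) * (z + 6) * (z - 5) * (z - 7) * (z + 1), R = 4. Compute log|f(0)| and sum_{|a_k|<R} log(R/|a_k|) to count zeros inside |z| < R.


Jensen's formula: (1/2pi)*integral log|f(Re^it)|dt = log|f(0)| + sum_{|a_k|<R} log(R/|a_k|)
Step 1: f(0) = 1 * 6 * (-5) * (-7) * 1 = 210
Step 2: log|f(0)| = log|-1| + log|-6| + log|5| + log|7| + log|-1| = 5.3471
Step 3: Zeros inside |z| < 4: -1, -1
Step 4: Jensen sum = log(4/1) + log(4/1) = 2.7726
Step 5: n(R) = number of terms in the Jensen sum = count of zeros inside |z| < 4 = 2

2


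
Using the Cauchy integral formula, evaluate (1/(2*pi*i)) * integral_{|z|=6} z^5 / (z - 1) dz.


Step 1: f(z) = z^5, a = 1 is inside |z| = 6
Step 2: By Cauchy integral formula: (1/(2pi*i)) * integral = f(a)
Step 3: f(1) = 1^5 = 1

1


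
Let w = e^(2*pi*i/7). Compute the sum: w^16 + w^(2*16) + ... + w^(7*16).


Step 1: The sum sum_{j=1}^{n} w^(k*j) equals n if n | k, else 0.
Step 2: Here n = 7, k = 16
Step 3: Does n divide k? 7 | 16 -> False
Step 4: Sum = 0

0


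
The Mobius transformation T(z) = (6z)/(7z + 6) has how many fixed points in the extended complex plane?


Step 1: Fixed points satisfy T(z) = z
Step 2: 7z^2 = 0
Step 3: Discriminant = 0^2 - 4*7*0 = 0
Step 4: Number of fixed points = 1

1


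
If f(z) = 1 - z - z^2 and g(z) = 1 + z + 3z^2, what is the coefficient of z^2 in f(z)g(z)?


Step 1: z^2 term in f*g comes from: (1)*(3z^2) + (-z)*(z) + (-z^2)*(1)
Step 2: = 3 - 1 - 1
Step 3: = 1

1


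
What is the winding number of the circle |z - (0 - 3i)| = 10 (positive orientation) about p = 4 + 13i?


Step 1: Center c = (0, -3), radius = 10
Step 2: |p - c|^2 = 4^2 + 16^2 = 272
Step 3: r^2 = 100
Step 4: |p-c| > r so winding number = 0

0


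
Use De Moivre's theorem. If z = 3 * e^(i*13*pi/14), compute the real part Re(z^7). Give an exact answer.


Step 1: By De Moivre's theorem, z^7 = 3^7 * e^(i*7*13*pi/14) = 2187 * (cos(13*pi/2) + i*sin(13*pi/2))
Step 2: |z|^7 = 3^7 = 2187
Step 3: Reduce the angle mod 2*pi: 13*pi/2 - 6*pi = pi/2
Step 4: cos(pi/2) = 0
Step 5: Re(z^7) = 2187 * 0 = 0

0


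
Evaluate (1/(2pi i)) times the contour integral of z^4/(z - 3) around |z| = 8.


Step 1: f(z) = z^4, a = 3 is inside |z| = 8
Step 2: By Cauchy integral formula: (1/(2pi*i)) * integral = f(a)
Step 3: f(3) = 3^4 = 81

81


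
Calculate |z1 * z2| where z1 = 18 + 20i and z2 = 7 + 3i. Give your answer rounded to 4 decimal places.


Step 1: |z1| = sqrt(18^2 + 20^2) = sqrt(724)
Step 2: |z2| = sqrt(7^2 + 3^2) = sqrt(58)
Step 3: |z1*z2| = |z1|*|z2| = sqrt(724) * sqrt(58) = sqrt(724 * 58) = sqrt(41992)
Step 4: = 204.9195

204.9195


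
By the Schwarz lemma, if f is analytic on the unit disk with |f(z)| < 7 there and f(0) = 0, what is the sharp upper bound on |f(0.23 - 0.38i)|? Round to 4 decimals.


Step 1: g = f/7 maps D -> D with g(0) = 0, so by the Schwarz lemma |g(z)| <= |z|, i.e. |f(z)| <= 7|z|; this is sharp (f(z) = 7z).
Step 2: |z0|^2 = 0.23^2 + (-0.38)^2 = 0.1973
Step 3: |z0| = sqrt(0.1973) = 0.444185
Step 4: Best bound = 7 * |z0| = 7 * 0.444185 = 3.1093

3.1093


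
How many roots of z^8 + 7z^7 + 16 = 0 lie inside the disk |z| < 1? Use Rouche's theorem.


Step 1: On |z| = 1 the three terms have sizes |z^8| = 1^8 = 1, |7z^7| = 7*1^7 = 7, |16| = 16
Step 2: The dominant term is g(z) = 16; let h(z) = z^8 + 7z^7 so f = g + h
Step 3: On |z| = 1: |g| = 16 and |h| <= 1 + 7 = 8
Step 4: Since 16 > 8, |h| < |g| on |z| = 1, so by Rouche f has the same number of zeros as g inside |z| < 1
Step 5: g(z) = 16 is a nonzero constant with no zeros inside |z| < 1. Answer = 0

0


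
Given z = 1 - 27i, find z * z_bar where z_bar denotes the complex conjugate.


Step 1: conj(z) = 1 + 27i
Step 2: z * conj(z) = 1^2 + (-27)^2
Step 3: = 1 + 729 = 730

730


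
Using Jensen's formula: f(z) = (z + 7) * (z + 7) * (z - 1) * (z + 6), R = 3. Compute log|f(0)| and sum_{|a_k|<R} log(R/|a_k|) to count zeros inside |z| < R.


Jensen's formula: (1/2pi)*integral log|f(Re^it)|dt = log|f(0)| + sum_{|a_k|<R} log(R/|a_k|)
Step 1: f(0) = 7 * 7 * (-1) * 6 = -294
Step 2: log|f(0)| = log|-7| + log|-7| + log|1| + log|-6| = 5.6836
Step 3: Zeros inside |z| < 3: 1
Step 4: Jensen sum = log(3/1) = 1.0986
Step 5: n(R) = number of terms in the Jensen sum = count of zeros inside |z| < 3 = 1

1


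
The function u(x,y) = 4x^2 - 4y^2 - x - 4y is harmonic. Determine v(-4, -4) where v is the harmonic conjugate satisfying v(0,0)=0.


Step 1: v_x = -u_y = 8y + 4
Step 2: v_y = u_x = 8x - 1
Step 3: v = 8xy + 4x - y + C
Step 4: v(0,0) = 0 => C = 0
Step 5: v(-4, -4) = 116

116


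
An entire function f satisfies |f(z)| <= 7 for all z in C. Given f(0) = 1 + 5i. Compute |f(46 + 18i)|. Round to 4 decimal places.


Step 1: By Liouville's theorem, a bounded entire function is constant.
Step 2: f(z) = f(0) = 1 + 5i for all z.
Step 3: |f(w)| = |1 + 5i| = sqrt(1 + 25)
Step 4: = 5.099

5.099


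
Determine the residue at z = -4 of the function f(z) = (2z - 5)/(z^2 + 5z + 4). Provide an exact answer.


Step 1: Q(z) = z^2 + 5z + 4 = (z + 4)(z + 1)
Step 2: Q'(z) = 2z + 5
Step 3: Q'(-4) = -3, P(-4) = -13
Step 4: Res = P(-4)/Q'(-4) = -13/(-3) = 13/3

13/3


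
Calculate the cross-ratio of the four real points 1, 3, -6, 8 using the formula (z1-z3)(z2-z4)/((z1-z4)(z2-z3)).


Step 1: (z1-z3)(z2-z4) = 7 * (-5) = -35
Step 2: (z1-z4)(z2-z3) = (-7) * 9 = -63
Step 3: Cross-ratio = 35/63 = 5/9

5/9


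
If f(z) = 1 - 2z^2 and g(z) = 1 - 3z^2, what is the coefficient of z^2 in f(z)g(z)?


Step 1: z^2 term in f*g comes from: (1)*(-3z^2) + (0)*(0) + (-2z^2)*(1)
Step 2: = -3 + 0 - 2
Step 3: = -5

-5


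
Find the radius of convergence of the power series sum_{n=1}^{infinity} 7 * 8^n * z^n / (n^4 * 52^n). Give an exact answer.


Step 1: General term a_n = 7 * 8^n / (n^4 * 52^n)
Step 2: By the root test, |a_n|^(1/n) = 7^(1/n) * 8 / (n^(4/n) * 52) -> 8/52 as n -> infinity (since 7^(1/n) -> 1 and n^(4/n) -> 1)
Step 3: R = 1/lim|a_n|^(1/n) = 52/8 = 13/2

13/2


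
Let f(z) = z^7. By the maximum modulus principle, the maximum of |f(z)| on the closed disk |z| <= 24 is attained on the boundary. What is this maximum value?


Step 1: On |z| = 24, |f(z)| = |z|^7 = 24^7
Step 2: By maximum modulus principle, maximum is on boundary.
Step 3: Maximum = 4586471424 = 4586471424

4586471424


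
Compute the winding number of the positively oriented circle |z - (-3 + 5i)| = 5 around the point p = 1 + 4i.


Step 1: Center c = (-3, 5), radius = 5
Step 2: |p - c|^2 = 4^2 + (-1)^2 = 17
Step 3: r^2 = 25
Step 4: |p-c| < r so winding number = 1

1


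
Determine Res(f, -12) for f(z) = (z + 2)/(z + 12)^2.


Step 1: Pole of order 2 at z = -12
Step 2: Res = lim d/dz [(z + 12)^2 * f(z)] as z -> -12
Step 3: (z + 12)^2 * f(z) = z + 2
Step 4: d/dz[z + 2] = 1

1


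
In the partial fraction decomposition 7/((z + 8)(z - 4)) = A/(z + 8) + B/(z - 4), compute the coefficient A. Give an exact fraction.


Step 1: Multiply both sides by (z + 8) and set z = -8
Step 2: A = 7 / (-8 - 4)
Step 3: A = 7 / (-12)
Step 4: A = -7/12

-7/12


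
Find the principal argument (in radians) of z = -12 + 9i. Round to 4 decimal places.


Step 1: z = -12 + 9i
Step 2: arg(z) = atan2(9, -12)
Step 3: arg(z) = 2.4981

2.4981


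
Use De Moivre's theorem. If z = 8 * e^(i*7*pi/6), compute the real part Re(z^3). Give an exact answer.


Step 1: By De Moivre's theorem, z^3 = 8^3 * e^(i*3*7*pi/6) = 512 * (cos(7*pi/2) + i*sin(7*pi/2))
Step 2: |z|^3 = 8^3 = 512
Step 3: Reduce the angle mod 2*pi: 7*pi/2 - 2*pi = 3*pi/2
Step 4: cos(3*pi/2) = 0
Step 5: Re(z^3) = 512 * 0 = 0

0


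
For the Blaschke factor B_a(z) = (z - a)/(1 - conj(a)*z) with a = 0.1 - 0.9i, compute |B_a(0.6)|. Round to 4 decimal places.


Step 1: Numerator z0 - a = 0.6 - (0.1 - 0.9i) = 0.5 + 0.9i
Step 2: Denominator 1 - conj(a)*z0 = 1 - (0.1 + 0.9i)*0.6 = 0.94 - 0.54i
Step 3: |z0 - a|^2 = 0.5^2 + 0.9^2 = 1.06; |1 - conj(a)*z0|^2 = 0.94^2 + (-0.54)^2 = 1.1752
Step 4: |B_a(0.6)| = sqrt(1.06 / 1.1752) = sqrt(0.901974)
Step 5: = 0.9497

0.9497


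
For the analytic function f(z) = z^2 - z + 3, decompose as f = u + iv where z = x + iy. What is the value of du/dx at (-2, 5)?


Step 1: f(z) = (x+iy)^2 - (x+iy) + 3
Step 2: u = (x^2 - y^2) - x + 3
Step 3: u_x = 2x - 1
Step 4: At (-2, 5): u_x = -4 - 1 = -5

-5


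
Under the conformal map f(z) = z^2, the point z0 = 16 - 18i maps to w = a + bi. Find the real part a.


Step 1: z0 = 16 - 18i
Step 2: z0^2 = 16^2 - (-18)^2 - 576i
Step 3: real part = 256 - 324 = -68

-68


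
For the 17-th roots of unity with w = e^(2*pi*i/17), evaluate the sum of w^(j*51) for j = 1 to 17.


Step 1: The sum sum_{j=1}^{n} w^(k*j) equals n if n | k, else 0.
Step 2: Here n = 17, k = 51
Step 3: Does n divide k? 17 | 51 -> True
Step 4: Sum = 17

17


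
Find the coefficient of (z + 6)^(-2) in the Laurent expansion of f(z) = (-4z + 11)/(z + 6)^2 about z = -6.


Step 1: Write the numerator in powers of (z + 6): -4z + 11 = -4(z + 6) + (-4*(-6) + 11) = -4(z + 6) + 35
Step 2: Divide by (z + 6)^2: f(z) = 35(z + 6)^(-2) - 4(z + 6)^(-1)
Step 3: This finite sum is the Laurent series of f about z = -6.
Step 4: Coefficient of (z + 6)^(-2) = -4*(-6) + 11 = 35

35


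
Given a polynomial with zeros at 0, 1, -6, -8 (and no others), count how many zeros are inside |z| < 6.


Step 1: Check each root:
  z = 0: |0| = 0 < 6
  z = 1: |1| = 1 < 6
  z = -6: |-6| = 6 >= 6
  z = -8: |-8| = 8 >= 6
Step 2: Count = 2

2


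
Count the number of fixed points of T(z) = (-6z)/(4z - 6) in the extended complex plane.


Step 1: Fixed points satisfy T(z) = z
Step 2: 4z^2 = 0
Step 3: Discriminant = 0^2 - 4*4*0 = 0
Step 4: Number of fixed points = 1

1


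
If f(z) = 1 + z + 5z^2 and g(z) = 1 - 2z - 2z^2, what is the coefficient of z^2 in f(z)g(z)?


Step 1: z^2 term in f*g comes from: (1)*(-2z^2) + (z)*(-2z) + (5z^2)*(1)
Step 2: = -2 - 2 + 5
Step 3: = 1

1


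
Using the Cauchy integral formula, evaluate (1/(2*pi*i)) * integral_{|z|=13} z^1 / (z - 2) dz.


Step 1: f(z) = z^1, a = 2 is inside |z| = 13
Step 2: By Cauchy integral formula: (1/(2pi*i)) * integral = f(a)
Step 3: f(2) = 2^1 = 2

2


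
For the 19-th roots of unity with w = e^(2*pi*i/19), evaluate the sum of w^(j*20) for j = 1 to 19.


Step 1: The sum sum_{j=1}^{n} w^(k*j) equals n if n | k, else 0.
Step 2: Here n = 19, k = 20
Step 3: Does n divide k? 19 | 20 -> False
Step 4: Sum = 0

0


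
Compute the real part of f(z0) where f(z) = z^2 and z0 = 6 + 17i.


Step 1: z0 = 6 + 17i
Step 2: z0^2 = 6^2 - 17^2 + 204i
Step 3: real part = 36 - 289 = -253

-253


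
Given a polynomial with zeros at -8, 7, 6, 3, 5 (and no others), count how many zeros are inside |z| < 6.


Step 1: Check each root:
  z = -8: |-8| = 8 >= 6
  z = 7: |7| = 7 >= 6
  z = 6: |6| = 6 >= 6
  z = 3: |3| = 3 < 6
  z = 5: |5| = 5 < 6
Step 2: Count = 2

2


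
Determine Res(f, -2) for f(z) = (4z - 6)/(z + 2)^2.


Step 1: Pole of order 2 at z = -2
Step 2: Res = lim d/dz [(z + 2)^2 * f(z)] as z -> -2
Step 3: (z + 2)^2 * f(z) = 4z - 6
Step 4: d/dz[4z - 6] = 4

4


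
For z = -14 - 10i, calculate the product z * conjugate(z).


Step 1: conj(z) = -14 + 10i
Step 2: z * conj(z) = (-14)^2 + (-10)^2
Step 3: = 196 + 100 = 296

296


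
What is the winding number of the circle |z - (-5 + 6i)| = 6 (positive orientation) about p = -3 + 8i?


Step 1: Center c = (-5, 6), radius = 6
Step 2: |p - c|^2 = 2^2 + 2^2 = 8
Step 3: r^2 = 36
Step 4: |p-c| < r so winding number = 1

1


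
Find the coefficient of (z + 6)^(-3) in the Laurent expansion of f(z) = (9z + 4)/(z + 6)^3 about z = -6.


Step 1: Write the numerator in powers of (z + 6): 9z + 4 = 9(z + 6) + (9*(-6) + 4) = 9(z + 6) - 50
Step 2: Divide by (z + 6)^3: f(z) = -50(z + 6)^(-3) + 9(z + 6)^(-2)
Step 3: This finite sum is the Laurent series of f about z = -6.
Step 4: Coefficient of (z + 6)^(-3) = 9*(-6) + 4 = -50

-50


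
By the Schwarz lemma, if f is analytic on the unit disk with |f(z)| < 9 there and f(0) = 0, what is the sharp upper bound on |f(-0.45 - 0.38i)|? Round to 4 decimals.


Step 1: g = f/9 maps D -> D with g(0) = 0, so by the Schwarz lemma |g(z)| <= |z|, i.e. |f(z)| <= 9|z|; this is sharp (f(z) = 9z).
Step 2: |z0|^2 = (-0.45)^2 + (-0.38)^2 = 0.3469
Step 3: |z0| = sqrt(0.3469) = 0.588982
Step 4: Best bound = 9 * |z0| = 9 * 0.588982 = 5.3008

5.3008


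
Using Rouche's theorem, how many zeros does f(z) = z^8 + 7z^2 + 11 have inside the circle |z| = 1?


Step 1: On |z| = 1 the three terms have sizes |z^8| = 1^8 = 1, |7z^2| = 7*1^2 = 7, |11| = 11
Step 2: The dominant term is g(z) = 11; let h(z) = z^8 + 7z^2 so f = g + h
Step 3: On |z| = 1: |g| = 11 and |h| <= 1 + 7 = 8
Step 4: Since 11 > 8, |h| < |g| on |z| = 1, so by Rouche f has the same number of zeros as g inside |z| < 1
Step 5: g(z) = 11 is a nonzero constant with no zeros inside |z| < 1. Answer = 0

0


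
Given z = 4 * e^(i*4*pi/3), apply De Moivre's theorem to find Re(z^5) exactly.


Step 1: By De Moivre's theorem, z^5 = 4^5 * e^(i*5*4*pi/3) = 1024 * (cos(20*pi/3) + i*sin(20*pi/3))
Step 2: |z|^5 = 4^5 = 1024
Step 3: Reduce the angle mod 2*pi: 20*pi/3 - 6*pi = 2*pi/3
Step 4: cos(2*pi/3) = -1/2
Step 5: Re(z^5) = 1024 * (-1/2) = -512

-512


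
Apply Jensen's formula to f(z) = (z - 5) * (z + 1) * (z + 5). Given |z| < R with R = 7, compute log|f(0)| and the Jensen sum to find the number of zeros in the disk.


Jensen's formula: (1/2pi)*integral log|f(Re^it)|dt = log|f(0)| + sum_{|a_k|<R} log(R/|a_k|)
Step 1: f(0) = (-5) * 1 * 5 = -25
Step 2: log|f(0)| = log|5| + log|-1| + log|-5| = 3.2189
Step 3: Zeros inside |z| < 7: 5, -1, -5
Step 4: Jensen sum = log(7/5) + log(7/1) + log(7/5) = 2.6189
Step 5: n(R) = number of terms in the Jensen sum = count of zeros inside |z| < 7 = 3

3


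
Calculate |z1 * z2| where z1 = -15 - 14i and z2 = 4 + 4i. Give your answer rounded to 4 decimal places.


Step 1: |z1| = sqrt((-15)^2 + (-14)^2) = sqrt(421)
Step 2: |z2| = sqrt(4^2 + 4^2) = sqrt(32)
Step 3: |z1*z2| = |z1|*|z2| = sqrt(421) * sqrt(32) = sqrt(421 * 32) = sqrt(13472)
Step 4: = 116.0689

116.0689


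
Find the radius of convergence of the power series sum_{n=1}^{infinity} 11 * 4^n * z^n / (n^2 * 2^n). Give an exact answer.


Step 1: General term a_n = 11 * 4^n / (n^2 * 2^n)
Step 2: By the root test, |a_n|^(1/n) = 11^(1/n) * 4 / (n^(2/n) * 2) -> 4/2 as n -> infinity (since 11^(1/n) -> 1 and n^(2/n) -> 1)
Step 3: R = 1/lim|a_n|^(1/n) = 2/4 = 1/2

1/2


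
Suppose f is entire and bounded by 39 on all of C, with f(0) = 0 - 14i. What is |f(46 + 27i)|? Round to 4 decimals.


Step 1: By Liouville's theorem, a bounded entire function is constant.
Step 2: f(z) = f(0) = 0 - 14i for all z.
Step 3: |f(w)| = |0 - 14i| = sqrt(0 + 196)
Step 4: = 14.0

14.0


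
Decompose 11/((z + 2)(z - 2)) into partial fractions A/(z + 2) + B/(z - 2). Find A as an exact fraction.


Step 1: Multiply both sides by (z + 2) and set z = -2
Step 2: A = 11 / (-2 - 2)
Step 3: A = 11 / (-4)
Step 4: A = -11/4

-11/4


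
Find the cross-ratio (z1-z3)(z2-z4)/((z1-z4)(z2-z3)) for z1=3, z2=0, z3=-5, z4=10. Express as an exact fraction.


Step 1: (z1-z3)(z2-z4) = 8 * (-10) = -80
Step 2: (z1-z4)(z2-z3) = (-7) * 5 = -35
Step 3: Cross-ratio = 80/35 = 16/7

16/7


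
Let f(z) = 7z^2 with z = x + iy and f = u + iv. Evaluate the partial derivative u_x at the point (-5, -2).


Step 1: f(z) = 7(x+iy)^2 + 0
Step 2: u = 7(x^2 - y^2) + 0
Step 3: u_x = 14x + 0
Step 4: At (-5, -2): u_x = -70 + 0 = -70

-70


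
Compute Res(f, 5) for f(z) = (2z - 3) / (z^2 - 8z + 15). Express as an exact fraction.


Step 1: Q(z) = z^2 - 8z + 15 = (z - 5)(z - 3)
Step 2: Q'(z) = 2z - 8
Step 3: Q'(5) = 2, P(5) = 7
Step 4: Res = P(5)/Q'(5) = 7/2 = 7/2

7/2


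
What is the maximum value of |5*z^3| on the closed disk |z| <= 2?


Step 1: On |z| = 2, |f(z)| = 5 * |z|^3 = 5 * 2^3
Step 2: By maximum modulus principle, maximum is on boundary.
Step 3: Maximum = 5 * 8 = 40

40


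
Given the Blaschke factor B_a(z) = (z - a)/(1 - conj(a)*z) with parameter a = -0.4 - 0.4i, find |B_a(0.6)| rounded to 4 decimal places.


Step 1: Numerator z0 - a = 0.6 - (-0.4 - 0.4i) = 1 + 0.4i
Step 2: Denominator 1 - conj(a)*z0 = 1 - (-0.4 + 0.4i)*0.6 = 1.24 - 0.24i
Step 3: |z0 - a|^2 = 1^2 + 0.4^2 = 1.16; |1 - conj(a)*z0|^2 = 1.24^2 + (-0.24)^2 = 1.5952
Step 4: |B_a(0.6)| = sqrt(1.16 / 1.5952) = sqrt(0.727182)
Step 5: = 0.8527

0.8527


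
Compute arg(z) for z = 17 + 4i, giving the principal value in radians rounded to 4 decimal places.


Step 1: z = 17 + 4i
Step 2: arg(z) = atan2(4, 17)
Step 3: arg(z) = 0.2311

0.2311


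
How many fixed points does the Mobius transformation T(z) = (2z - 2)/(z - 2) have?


Step 1: Fixed points satisfy T(z) = z
Step 2: z^2 - 4z + 2 = 0
Step 3: Discriminant = (-4)^2 - 4*1*2 = 8
Step 4: Number of fixed points = 2

2


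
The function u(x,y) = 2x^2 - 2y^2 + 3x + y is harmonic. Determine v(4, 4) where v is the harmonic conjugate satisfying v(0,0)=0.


Step 1: v_x = -u_y = 4y - 1
Step 2: v_y = u_x = 4x + 3
Step 3: v = 4xy - x + 3y + C
Step 4: v(0,0) = 0 => C = 0
Step 5: v(4, 4) = 72

72


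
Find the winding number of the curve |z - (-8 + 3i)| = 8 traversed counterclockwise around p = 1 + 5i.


Step 1: Center c = (-8, 3), radius = 8
Step 2: |p - c|^2 = 9^2 + 2^2 = 85
Step 3: r^2 = 64
Step 4: |p-c| > r so winding number = 0

0


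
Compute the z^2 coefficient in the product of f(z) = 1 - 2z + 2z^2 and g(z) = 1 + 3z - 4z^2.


Step 1: z^2 term in f*g comes from: (1)*(-4z^2) + (-2z)*(3z) + (2z^2)*(1)
Step 2: = -4 - 6 + 2
Step 3: = -8

-8


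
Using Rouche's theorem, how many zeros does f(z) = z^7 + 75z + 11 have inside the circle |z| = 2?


Step 1: On |z| = 2 the three terms have sizes |z^7| = 2^7 = 128, |75z| = 75*2 = 150, |11| = 11
Step 2: The dominant term is g(z) = 75z; let h(z) = z^7 + 11 so f = g + h
Step 3: On |z| = 2: |g| = 150 and |h| <= 128 + 11 = 139
Step 4: Since 150 > 139, |h| < |g| on |z| = 2, so by Rouche f has the same number of zeros as g inside |z| < 2
Step 5: g(z) = 75z has 1 zero (at the origin, multiplicity 1) inside |z| < 2. Answer = 1

1


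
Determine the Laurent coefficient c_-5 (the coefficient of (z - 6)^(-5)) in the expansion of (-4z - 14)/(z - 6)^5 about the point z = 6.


Step 1: Write the numerator in powers of (z - 6): -4z - 14 = -4(z - 6) + (-4*6 - 14) = -4(z - 6) - 38
Step 2: Divide by (z - 6)^5: f(z) = -38(z - 6)^(-5) - 4(z - 6)^(-4)
Step 3: This finite sum is the Laurent series of f about z = 6.
Step 4: Coefficient of (z - 6)^(-5) = -4*6 - 14 = -38

-38


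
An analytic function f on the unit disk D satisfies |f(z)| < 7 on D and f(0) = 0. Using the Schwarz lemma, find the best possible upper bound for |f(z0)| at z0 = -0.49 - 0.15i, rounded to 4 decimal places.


Step 1: g = f/7 maps D -> D with g(0) = 0, so by the Schwarz lemma |g(z)| <= |z|, i.e. |f(z)| <= 7|z|; this is sharp (f(z) = 7z).
Step 2: |z0|^2 = (-0.49)^2 + (-0.15)^2 = 0.2626
Step 3: |z0| = sqrt(0.2626) = 0.512445
Step 4: Best bound = 7 * |z0| = 7 * 0.512445 = 3.5871

3.5871


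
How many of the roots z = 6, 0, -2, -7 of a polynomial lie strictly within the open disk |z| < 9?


Step 1: Check each root:
  z = 6: |6| = 6 < 9
  z = 0: |0| = 0 < 9
  z = -2: |-2| = 2 < 9
  z = -7: |-7| = 7 < 9
Step 2: Count = 4

4


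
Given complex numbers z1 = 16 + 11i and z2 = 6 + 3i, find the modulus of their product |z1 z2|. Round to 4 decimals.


Step 1: |z1| = sqrt(16^2 + 11^2) = sqrt(377)
Step 2: |z2| = sqrt(6^2 + 3^2) = sqrt(45)
Step 3: |z1*z2| = |z1|*|z2| = sqrt(377) * sqrt(45) = sqrt(377 * 45) = sqrt(16965)
Step 4: = 130.2498

130.2498


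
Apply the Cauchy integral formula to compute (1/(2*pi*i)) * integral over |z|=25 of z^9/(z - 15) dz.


Step 1: f(z) = z^9, a = 15 is inside |z| = 25
Step 2: By Cauchy integral formula: (1/(2pi*i)) * integral = f(a)
Step 3: f(15) = 15^9 = 38443359375

38443359375


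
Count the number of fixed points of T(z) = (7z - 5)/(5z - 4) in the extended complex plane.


Step 1: Fixed points satisfy T(z) = z
Step 2: 5z^2 - 11z + 5 = 0
Step 3: Discriminant = (-11)^2 - 4*5*5 = 21
Step 4: Number of fixed points = 2

2


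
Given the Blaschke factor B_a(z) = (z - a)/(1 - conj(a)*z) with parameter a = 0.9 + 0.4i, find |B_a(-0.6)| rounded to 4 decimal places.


Step 1: Numerator z0 - a = -0.6 - (0.9 + 0.4i) = -1.5 - 0.4i
Step 2: Denominator 1 - conj(a)*z0 = 1 - (0.9 - 0.4i)*(-0.6) = 1.54 - 0.24i
Step 3: |z0 - a|^2 = (-1.5)^2 + (-0.4)^2 = 2.41; |1 - conj(a)*z0|^2 = 1.54^2 + (-0.24)^2 = 2.4292
Step 4: |B_a(-0.6)| = sqrt(2.41 / 2.4292) = sqrt(0.992096)
Step 5: = 0.996

0.996


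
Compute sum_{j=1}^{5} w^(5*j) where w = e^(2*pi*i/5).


Step 1: The sum sum_{j=1}^{n} w^(k*j) equals n if n | k, else 0.
Step 2: Here n = 5, k = 5
Step 3: Does n divide k? 5 | 5 -> True
Step 4: Sum = 5

5


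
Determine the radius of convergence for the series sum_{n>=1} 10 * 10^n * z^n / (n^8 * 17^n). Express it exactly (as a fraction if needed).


Step 1: General term a_n = 10 * 10^n / (n^8 * 17^n)
Step 2: By the root test, |a_n|^(1/n) = 10^(1/n) * 10 / (n^(8/n) * 17) -> 10/17 as n -> infinity (since 10^(1/n) -> 1 and n^(8/n) -> 1)
Step 3: R = 1/lim|a_n|^(1/n) = 17/10

17/10


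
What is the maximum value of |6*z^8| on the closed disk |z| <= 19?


Step 1: On |z| = 19, |f(z)| = 6 * |z|^8 = 6 * 19^8
Step 2: By maximum modulus principle, maximum is on boundary.
Step 3: Maximum = 6 * 16983563041 = 101901378246

101901378246


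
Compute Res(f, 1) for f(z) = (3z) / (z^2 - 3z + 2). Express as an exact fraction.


Step 1: Q(z) = z^2 - 3z + 2 = (z - 1)(z - 2)
Step 2: Q'(z) = 2z - 3
Step 3: Q'(1) = -1, P(1) = 3
Step 4: Res = P(1)/Q'(1) = 3/(-1) = -3

-3


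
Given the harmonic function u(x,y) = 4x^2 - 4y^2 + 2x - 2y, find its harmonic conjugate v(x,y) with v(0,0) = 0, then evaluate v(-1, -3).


Step 1: v_x = -u_y = 8y + 2
Step 2: v_y = u_x = 8x + 2
Step 3: v = 8xy + 2x + 2y + C
Step 4: v(0,0) = 0 => C = 0
Step 5: v(-1, -3) = 16

16
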